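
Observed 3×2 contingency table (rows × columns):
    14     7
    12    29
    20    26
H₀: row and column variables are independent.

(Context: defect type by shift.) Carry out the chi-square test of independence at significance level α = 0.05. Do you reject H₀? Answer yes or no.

Row totals [21, 41, 46], col totals [46, 62], n=108
χ² = (14−8.94)²/8.94 + (7−12.06)²/12.06 + (12−17.46)²/17.46 + (29−23.54)²/23.54 + (20−19.59)²/19.59 + (26−26.41)²/26.41 = 7.9693
df = 2
p-value (upper-tail) = 0.01860
At α=0.05: p < α → reject H₀

reject H₀: yes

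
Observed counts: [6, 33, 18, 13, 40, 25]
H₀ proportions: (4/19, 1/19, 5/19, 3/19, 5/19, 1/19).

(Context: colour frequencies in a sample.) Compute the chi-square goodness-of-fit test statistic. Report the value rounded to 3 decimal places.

test statistic = 169.582

n = 135; E_i = n·p_i = [28.42, 7.11, 35.53, 21.32, 35.53, 7.11]
χ² = (6−28.42)²/28.42 + (33−7.11)²/7.11 + (18−35.53)²/35.53 + (13−21.32)²/21.32 + (40−35.53)²/35.53 + (25−7.11)²/7.11 = 169.5817
df = 5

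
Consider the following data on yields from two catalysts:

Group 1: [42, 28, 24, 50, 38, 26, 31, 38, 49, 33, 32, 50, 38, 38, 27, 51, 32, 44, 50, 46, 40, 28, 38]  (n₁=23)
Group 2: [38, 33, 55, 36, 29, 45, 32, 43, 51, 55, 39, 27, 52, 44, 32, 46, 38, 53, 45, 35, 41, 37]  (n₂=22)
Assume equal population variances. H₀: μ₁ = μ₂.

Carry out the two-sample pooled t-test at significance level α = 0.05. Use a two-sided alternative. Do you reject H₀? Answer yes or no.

reject H₀: no

x̄₁=37.957, s₁=8.658, n₁=23
x̄₂=41.182, s₂=8.427, n₂=22
s_p² = [22·8.658² + 21·8.427²]/43 = 73.0286
SE = √(s_p²·(1/23+1/22)) = 2.5485
t = (37.957−41.182)/2.5485 = -1.2656
df = 43
p-value (two-sided) = 0.21248
At α=0.05: p ≥ α → fail to reject H₀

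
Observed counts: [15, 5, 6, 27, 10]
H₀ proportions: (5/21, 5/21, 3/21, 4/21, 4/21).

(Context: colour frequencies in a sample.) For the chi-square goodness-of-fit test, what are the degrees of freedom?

degrees of freedom = 4

df = k − 1 = 5 − 1 = 4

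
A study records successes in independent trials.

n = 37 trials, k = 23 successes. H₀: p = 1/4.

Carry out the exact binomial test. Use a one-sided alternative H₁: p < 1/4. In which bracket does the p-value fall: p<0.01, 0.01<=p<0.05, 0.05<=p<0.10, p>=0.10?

p-value bracket: p>=0.10

Exact binomial: n=37, k=23, p₀=1/4=0.2500
P(X≤23) from Σ C(n,i)·p₀^i·(1−p₀)^(n−i)
p-value (one-sided, H₁ less) = 1.00000
→ bracket: p>=0.10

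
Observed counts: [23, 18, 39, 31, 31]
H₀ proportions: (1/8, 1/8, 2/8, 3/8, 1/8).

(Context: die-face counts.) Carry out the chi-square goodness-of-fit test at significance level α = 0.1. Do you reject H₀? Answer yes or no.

n = 142; E_i = n·p_i = [17.75, 17.75, 35.50, 53.25, 17.75]
χ² = (23−17.75)²/17.75 + (18−17.75)²/17.75 + (39−35.50)²/35.50 + (31−53.25)²/53.25 + (31−17.75)²/17.75 = 21.0892
df = 4
p-value (upper-tail) = 0.00030
At α=0.1: p < α → reject H₀

reject H₀: yes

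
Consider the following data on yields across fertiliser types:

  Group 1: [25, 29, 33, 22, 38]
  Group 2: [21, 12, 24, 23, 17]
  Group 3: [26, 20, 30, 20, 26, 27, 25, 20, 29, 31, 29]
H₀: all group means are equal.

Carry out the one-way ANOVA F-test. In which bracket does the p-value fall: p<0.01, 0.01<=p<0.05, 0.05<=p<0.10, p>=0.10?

Group means [29.40, 19.40, 25.73], grand mean 25.095
SSB = Σnᵢ(x̄ᵢ−x̄)² = 259.228; SSW = ΣΣ(x−x̄ᵢ)² = 426.582
MSB = 259.228/2 = 129.6139; MSW = 426.582/18 = 23.6990
F = MSB/MSW = 5.4692
df = (2, 18)
p-value (upper-tail) = 0.01394
→ bracket: 0.01<=p<0.05

p-value bracket: 0.01<=p<0.05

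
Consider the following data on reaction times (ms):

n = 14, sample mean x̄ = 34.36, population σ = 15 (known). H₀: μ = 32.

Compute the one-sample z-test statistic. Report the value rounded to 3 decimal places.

SE = σ/√n = 15/√14 = 4.0089
z = (x̄−μ₀)/SE = (34.36−32)/4.0089 = 0.5887

test statistic = 0.589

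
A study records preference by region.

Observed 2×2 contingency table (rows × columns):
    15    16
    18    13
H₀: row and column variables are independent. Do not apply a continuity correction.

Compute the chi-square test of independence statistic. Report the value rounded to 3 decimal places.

Row totals [31, 31], col totals [33, 29], n=62
χ² = (15−16.50)²/16.50 + (16−14.50)²/14.50 + (18−16.50)²/16.50 + (13−14.50)²/14.50 = 0.5831
df = 1

test statistic = 0.583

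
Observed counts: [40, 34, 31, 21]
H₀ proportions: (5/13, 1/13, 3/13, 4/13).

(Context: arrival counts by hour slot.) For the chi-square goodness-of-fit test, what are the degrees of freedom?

degrees of freedom = 3

df = k − 1 = 4 − 1 = 3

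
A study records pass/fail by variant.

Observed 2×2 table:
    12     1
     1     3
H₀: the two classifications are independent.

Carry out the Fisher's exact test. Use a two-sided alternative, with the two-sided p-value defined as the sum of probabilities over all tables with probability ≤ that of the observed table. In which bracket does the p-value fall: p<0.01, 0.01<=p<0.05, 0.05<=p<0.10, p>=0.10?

Margins: r₁=13, r₂=4, c₁=13, c₂=4, n=17
p_obs = C(13,12)·C(4,1)/C(17,13); sum pmf over tables with pmf ≤ p_obs
p-value (two-sided) = 0.02227
→ bracket: 0.01<=p<0.05

p-value bracket: 0.01<=p<0.05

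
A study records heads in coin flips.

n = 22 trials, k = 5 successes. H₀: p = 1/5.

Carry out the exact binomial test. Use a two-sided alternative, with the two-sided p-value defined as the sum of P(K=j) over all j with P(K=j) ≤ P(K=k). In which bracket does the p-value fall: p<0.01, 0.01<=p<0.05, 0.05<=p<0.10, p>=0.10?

p-value bracket: p>=0.10

Exact binomial: n=22, k=5, p₀=1/5=0.2000
P(X=j) = C(n,j)·p₀^j·(1−p₀)^(n−j); p = Σ P(X=j) over j with P(X=j) ≤ P(X=5)
p-value (two-sided) = 0.78916
→ bracket: p>=0.10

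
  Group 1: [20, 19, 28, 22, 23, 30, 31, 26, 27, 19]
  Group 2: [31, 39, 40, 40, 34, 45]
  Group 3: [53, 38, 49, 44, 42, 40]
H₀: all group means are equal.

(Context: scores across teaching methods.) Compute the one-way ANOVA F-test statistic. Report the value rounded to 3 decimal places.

test statistic = 33.476

Group means [24.50, 38.17, 44.33], grand mean 33.636
SSB = Σnᵢ(x̄ᵢ−x̄)² = 1644.424; SSW = ΣΣ(x−x̄ᵢ)² = 466.667
MSB = 1644.424/2 = 822.2121; MSW = 466.667/19 = 24.5614
F = MSB/MSW = 33.4758
df = (2, 19)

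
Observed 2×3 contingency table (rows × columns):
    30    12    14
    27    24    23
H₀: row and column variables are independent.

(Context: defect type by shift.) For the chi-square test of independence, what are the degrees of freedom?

degrees of freedom = 2

df = (r−1)(c−1) = (2−1)·(3−1) = 2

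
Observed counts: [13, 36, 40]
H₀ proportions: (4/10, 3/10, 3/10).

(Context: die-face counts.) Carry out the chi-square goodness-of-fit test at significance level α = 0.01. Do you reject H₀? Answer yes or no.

reject H₀: yes

n = 89; E_i = n·p_i = [35.60, 26.70, 26.70]
χ² = (13−35.60)²/35.60 + (36−26.70)²/26.70 + (40−26.70)²/26.70 = 24.2116
df = 2
p-value (upper-tail) = 0.00001
At α=0.01: p < α → reject H₀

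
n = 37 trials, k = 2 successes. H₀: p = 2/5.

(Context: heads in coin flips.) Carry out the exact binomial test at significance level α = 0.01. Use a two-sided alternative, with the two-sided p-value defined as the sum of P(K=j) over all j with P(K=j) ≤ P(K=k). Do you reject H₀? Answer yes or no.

reject H₀: yes

Exact binomial: n=37, k=2, p₀=2/5=0.4000
P(X=j) = C(n,j)·p₀^j·(1−p₀)^(n−j); p = Σ P(X=j) over j with P(X=j) ≤ P(X=2)
p-value (two-sided) = 0.00000
At α=0.01: p < α → reject H₀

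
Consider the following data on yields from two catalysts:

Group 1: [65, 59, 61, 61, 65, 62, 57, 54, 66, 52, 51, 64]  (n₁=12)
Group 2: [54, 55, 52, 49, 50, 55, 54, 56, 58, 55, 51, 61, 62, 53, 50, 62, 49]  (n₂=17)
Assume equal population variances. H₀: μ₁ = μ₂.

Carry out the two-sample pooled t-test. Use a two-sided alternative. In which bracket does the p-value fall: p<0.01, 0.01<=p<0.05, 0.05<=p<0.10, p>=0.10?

x̄₁=59.750, s₁=5.207, n₁=12
x̄₂=54.471, s₂=4.274, n₂=17
s_p² = [11·5.207² + 16·4.274²]/27 = 21.8698
SE = √(s_p²·(1/12+1/17)) = 1.7632
t = (59.750−54.471)/1.7632 = 2.9942
df = 27
p-value (two-sided) = 0.00583
→ bracket: p<0.01

p-value bracket: p<0.01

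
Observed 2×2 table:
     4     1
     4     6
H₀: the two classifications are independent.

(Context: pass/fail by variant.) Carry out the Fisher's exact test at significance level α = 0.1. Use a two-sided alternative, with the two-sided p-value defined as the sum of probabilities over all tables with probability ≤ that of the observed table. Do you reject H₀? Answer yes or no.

reject H₀: no

Margins: r₁=5, r₂=10, c₁=8, c₂=7, n=15
p_obs = C(5,4)·C(10,4)/C(15,8); sum pmf over tables with pmf ≤ p_obs
p-value (two-sided) = 0.28205
At α=0.1: p ≥ α → fail to reject H₀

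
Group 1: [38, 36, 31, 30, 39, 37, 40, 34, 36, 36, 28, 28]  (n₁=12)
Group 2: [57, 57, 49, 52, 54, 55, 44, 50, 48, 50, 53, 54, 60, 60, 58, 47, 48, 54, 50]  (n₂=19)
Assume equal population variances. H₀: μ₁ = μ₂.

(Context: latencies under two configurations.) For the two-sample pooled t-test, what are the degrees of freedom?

degrees of freedom = 29

df = n₁ + n₂ − 2 = 12 + 19 − 2 = 29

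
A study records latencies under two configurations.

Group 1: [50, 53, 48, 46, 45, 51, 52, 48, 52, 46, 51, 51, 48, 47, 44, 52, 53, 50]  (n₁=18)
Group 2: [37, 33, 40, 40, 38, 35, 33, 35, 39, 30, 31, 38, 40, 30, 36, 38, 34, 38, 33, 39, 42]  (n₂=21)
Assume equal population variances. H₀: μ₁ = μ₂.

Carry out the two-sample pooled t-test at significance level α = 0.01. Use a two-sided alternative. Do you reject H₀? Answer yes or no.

x̄₁=49.278, s₁=2.845, n₁=18
x̄₂=36.143, s₂=3.525, n₂=21
s_p² = [17·2.845² + 20·3.525²]/37 = 10.4374
SE = √(s_p²·(1/18+1/21)) = 1.0377
t = (49.278−36.143)/1.0377 = 12.6574
df = 37
p-value (two-sided) = 0.00000
At α=0.01: p < α → reject H₀

reject H₀: yes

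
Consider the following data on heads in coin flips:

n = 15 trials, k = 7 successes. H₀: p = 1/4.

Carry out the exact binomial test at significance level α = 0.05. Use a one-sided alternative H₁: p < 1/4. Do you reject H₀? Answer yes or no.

Exact binomial: n=15, k=7, p₀=1/4=0.2500
P(X≤7) from Σ C(n,i)·p₀^i·(1−p₀)^(n−i)
p-value (one-sided, H₁ less) = 0.98270
At α=0.05: p ≥ α → fail to reject H₀

reject H₀: no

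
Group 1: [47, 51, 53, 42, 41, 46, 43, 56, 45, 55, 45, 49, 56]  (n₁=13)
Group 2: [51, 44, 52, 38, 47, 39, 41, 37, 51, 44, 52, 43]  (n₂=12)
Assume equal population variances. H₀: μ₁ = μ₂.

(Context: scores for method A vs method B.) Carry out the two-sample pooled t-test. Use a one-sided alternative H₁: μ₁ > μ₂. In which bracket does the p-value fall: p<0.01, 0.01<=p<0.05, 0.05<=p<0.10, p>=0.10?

p-value bracket: 0.05<=p<0.10

x̄₁=48.385, s₁=5.347, n₁=13
x̄₂=44.917, s₂=5.600, n₂=12
s_p² = [12·5.347² + 11·5.600²]/23 = 29.9128
SE = √(s_p²·(1/13+1/12)) = 2.1895
t = (48.385−44.917)/2.1895 = 1.5839
df = 23
p-value (one-sided, H₁ greater) = 0.06343
→ bracket: 0.05<=p<0.10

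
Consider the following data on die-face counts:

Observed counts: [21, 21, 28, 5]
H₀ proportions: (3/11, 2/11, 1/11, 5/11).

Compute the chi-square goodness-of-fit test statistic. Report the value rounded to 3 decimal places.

n = 75; E_i = n·p_i = [20.45, 13.64, 6.82, 34.09]
χ² = (21−20.45)²/20.45 + (21−13.64)²/13.64 + (28−6.82)²/6.82 + (5−34.09)²/34.09 = 94.6200
df = 3

test statistic = 94.620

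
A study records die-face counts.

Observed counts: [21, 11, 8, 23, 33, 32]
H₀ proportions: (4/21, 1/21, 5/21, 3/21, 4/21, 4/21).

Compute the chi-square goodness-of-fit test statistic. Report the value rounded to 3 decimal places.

test statistic = 27.635

n = 128; E_i = n·p_i = [24.38, 6.10, 30.48, 18.29, 24.38, 24.38]
χ² = (21−24.38)²/24.38 + (11−6.10)²/6.10 + (8−30.48)²/30.48 + (23−18.29)²/18.29 + (33−24.38)²/24.38 + (32−24.38)²/24.38 = 27.6352
df = 5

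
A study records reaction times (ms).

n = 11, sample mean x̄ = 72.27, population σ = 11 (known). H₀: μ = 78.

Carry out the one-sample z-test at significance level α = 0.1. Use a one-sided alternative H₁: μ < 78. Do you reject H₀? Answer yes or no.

SE = σ/√n = 11/√11 = 3.3166
z = (x̄−μ₀)/SE = (72.27−78)/3.3166 = -1.7277
p-value (one-sided, H₁ less) = 0.04202
At α=0.1: p < α → reject H₀

reject H₀: yes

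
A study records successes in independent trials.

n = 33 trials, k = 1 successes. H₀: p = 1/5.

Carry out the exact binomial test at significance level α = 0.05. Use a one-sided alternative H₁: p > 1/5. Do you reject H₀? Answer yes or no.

reject H₀: no

Exact binomial: n=33, k=1, p₀=1/5=0.2000
P(X≥1) from Σ C(n,i)·p₀^i·(1−p₀)^(n−i)
p-value (one-sided, H₁ greater) = 0.99937
At α=0.05: p ≥ α → fail to reject H₀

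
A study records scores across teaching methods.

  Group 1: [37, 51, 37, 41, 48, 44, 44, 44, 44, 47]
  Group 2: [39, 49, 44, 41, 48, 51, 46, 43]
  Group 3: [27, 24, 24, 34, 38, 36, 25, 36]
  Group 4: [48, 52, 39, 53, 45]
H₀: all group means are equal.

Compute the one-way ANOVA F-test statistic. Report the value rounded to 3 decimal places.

test statistic = 17.019

Group means [43.70, 45.12, 30.50, 47.40], grand mean 41.258
SSB = Σnᵢ(x̄ᵢ−x̄)² = 1293.760; SSW = ΣΣ(x−x̄ᵢ)² = 684.175
MSB = 1293.760/3 = 431.2535; MSW = 684.175/27 = 25.3398
F = MSB/MSW = 17.0188
df = (3, 27)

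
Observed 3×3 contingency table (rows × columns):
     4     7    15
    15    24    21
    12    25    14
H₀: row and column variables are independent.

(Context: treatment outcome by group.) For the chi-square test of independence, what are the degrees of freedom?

df = (r−1)(c−1) = (3−1)·(3−1) = 4

degrees of freedom = 4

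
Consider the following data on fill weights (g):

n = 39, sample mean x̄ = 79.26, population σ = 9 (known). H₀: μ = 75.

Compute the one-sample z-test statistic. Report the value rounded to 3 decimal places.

test statistic = 2.956

SE = σ/√n = 9/√39 = 1.4412
z = (x̄−μ₀)/SE = (79.26−75)/1.4412 = 2.9560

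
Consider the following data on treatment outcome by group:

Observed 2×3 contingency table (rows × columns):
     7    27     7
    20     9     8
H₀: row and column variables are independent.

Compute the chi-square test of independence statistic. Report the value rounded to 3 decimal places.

Row totals [41, 37], col totals [27, 36, 15], n=78
χ² = (7−14.19)²/14.19 + (27−18.92)²/18.92 + (7−7.88)²/7.88 + (20−12.81)²/12.81 + (9−17.08)²/17.08 + (8−7.12)²/7.12 = 15.1607
df = 2

test statistic = 15.161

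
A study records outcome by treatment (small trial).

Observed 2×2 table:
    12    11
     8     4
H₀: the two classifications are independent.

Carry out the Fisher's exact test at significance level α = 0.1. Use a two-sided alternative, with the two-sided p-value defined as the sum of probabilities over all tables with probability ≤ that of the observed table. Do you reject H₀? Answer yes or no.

reject H₀: no

Margins: r₁=23, r₂=12, c₁=20, c₂=15, n=35
p_obs = C(23,12)·C(12,8)/C(35,20); sum pmf over tables with pmf ≤ p_obs
p-value (two-sided) = 0.48854
At α=0.1: p ≥ α → fail to reject H₀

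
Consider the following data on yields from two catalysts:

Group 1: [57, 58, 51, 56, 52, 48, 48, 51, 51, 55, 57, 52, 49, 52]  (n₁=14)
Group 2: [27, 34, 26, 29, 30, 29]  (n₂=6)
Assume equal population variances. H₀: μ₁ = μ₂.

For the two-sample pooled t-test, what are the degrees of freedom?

df = n₁ + n₂ − 2 = 14 + 6 − 2 = 18

degrees of freedom = 18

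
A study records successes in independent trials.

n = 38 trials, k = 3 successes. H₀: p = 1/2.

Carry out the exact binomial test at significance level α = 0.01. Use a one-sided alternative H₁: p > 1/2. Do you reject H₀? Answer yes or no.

Exact binomial: n=38, k=3, p₀=1/2=0.5000
P(X≥3) from Σ C(n,i)·p₀^i·(1−p₀)^(n−i)
p-value (one-sided, H₁ greater) = 1.00000
At α=0.01: p ≥ α → fail to reject H₀

reject H₀: no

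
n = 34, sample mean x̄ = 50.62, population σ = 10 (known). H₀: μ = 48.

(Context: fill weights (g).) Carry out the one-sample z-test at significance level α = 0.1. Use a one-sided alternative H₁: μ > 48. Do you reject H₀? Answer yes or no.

reject H₀: yes

SE = σ/√n = 10/√34 = 1.7150
z = (x̄−μ₀)/SE = (50.62−48)/1.7150 = 1.5277
p-value (one-sided, H₁ greater) = 0.06329
At α=0.1: p < α → reject H₀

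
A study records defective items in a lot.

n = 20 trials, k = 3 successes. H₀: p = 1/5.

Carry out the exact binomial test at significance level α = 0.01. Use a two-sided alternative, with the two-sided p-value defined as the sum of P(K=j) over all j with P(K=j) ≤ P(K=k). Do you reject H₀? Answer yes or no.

Exact binomial: n=20, k=3, p₀=1/5=0.2000
P(X=j) = C(n,j)·p₀^j·(1−p₀)^(n−j); p = Σ P(X=j) over j with P(X=j) ≤ P(X=3)
p-value (two-sided) = 0.78180
At α=0.01: p ≥ α → fail to reject H₀

reject H₀: no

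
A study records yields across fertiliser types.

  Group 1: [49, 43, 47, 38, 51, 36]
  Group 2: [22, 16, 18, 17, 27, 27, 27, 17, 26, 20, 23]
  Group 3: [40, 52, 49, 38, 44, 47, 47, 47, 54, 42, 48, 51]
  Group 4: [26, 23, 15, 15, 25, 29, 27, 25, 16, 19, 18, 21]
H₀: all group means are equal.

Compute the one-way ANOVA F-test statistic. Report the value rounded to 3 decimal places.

Group means [44.00, 21.82, 46.58, 21.58], grand mean 32.244
SSB = Σnᵢ(x̄ᵢ−x̄)² = 5856.091; SSW = ΣΣ(x−x̄ᵢ)² = 905.470
MSB = 5856.091/3 = 1952.0304; MSW = 905.470/37 = 24.4722
F = MSB/MSW = 79.7654
df = (3, 37)

test statistic = 79.765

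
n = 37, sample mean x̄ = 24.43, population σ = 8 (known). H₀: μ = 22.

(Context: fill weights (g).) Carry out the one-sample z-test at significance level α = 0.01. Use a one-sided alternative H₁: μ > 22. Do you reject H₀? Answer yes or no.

reject H₀: no

SE = σ/√n = 8/√37 = 1.3152
z = (x̄−μ₀)/SE = (24.43−22)/1.3152 = 1.8476
p-value (one-sided, H₁ greater) = 0.03233
At α=0.01: p ≥ α → fail to reject H₀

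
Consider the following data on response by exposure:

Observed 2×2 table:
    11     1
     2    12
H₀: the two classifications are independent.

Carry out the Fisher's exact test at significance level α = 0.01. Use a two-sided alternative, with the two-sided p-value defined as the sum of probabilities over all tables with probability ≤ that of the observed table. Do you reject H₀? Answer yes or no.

reject H₀: yes

Margins: r₁=12, r₂=14, c₁=13, c₂=13, n=26
p_obs = C(12,11)·C(14,2)/C(26,13); sum pmf over tables with pmf ≤ p_obs
p-value (two-sided) = 0.00021
At α=0.01: p < α → reject H₀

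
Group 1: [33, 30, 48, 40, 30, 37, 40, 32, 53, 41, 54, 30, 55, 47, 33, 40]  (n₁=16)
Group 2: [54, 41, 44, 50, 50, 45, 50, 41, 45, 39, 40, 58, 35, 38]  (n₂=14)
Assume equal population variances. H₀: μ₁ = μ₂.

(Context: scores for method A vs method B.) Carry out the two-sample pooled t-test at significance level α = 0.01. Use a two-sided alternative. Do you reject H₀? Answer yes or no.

reject H₀: no

x̄₁=40.188, s₁=8.848, n₁=16
x̄₂=45.000, s₂=6.610, n₂=14
s_p² = [15·8.848² + 13·6.610²]/28 = 62.2299
SE = √(s_p²·(1/16+1/14)) = 2.8869
t = (40.188−45.000)/2.8869 = -1.6670
df = 28
p-value (two-sided) = 0.10666
At α=0.01: p ≥ α → fail to reject H₀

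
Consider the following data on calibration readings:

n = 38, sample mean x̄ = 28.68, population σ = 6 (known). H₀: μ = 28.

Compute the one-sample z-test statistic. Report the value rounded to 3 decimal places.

test statistic = 0.699

SE = σ/√n = 6/√38 = 0.9733
z = (x̄−μ₀)/SE = (28.68−28)/0.9733 = 0.6986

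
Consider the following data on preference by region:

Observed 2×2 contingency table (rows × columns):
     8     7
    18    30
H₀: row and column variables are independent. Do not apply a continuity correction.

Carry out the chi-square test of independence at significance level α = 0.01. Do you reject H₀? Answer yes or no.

reject H₀: no

Row totals [15, 48], col totals [26, 37], n=63
χ² = (8−6.19)²/6.19 + (7−8.81)²/8.81 + (18−19.81)²/19.81 + (30−28.19)²/28.19 = 1.1821
df = 1
p-value (upper-tail) = 0.27694
At α=0.01: p ≥ α → fail to reject H₀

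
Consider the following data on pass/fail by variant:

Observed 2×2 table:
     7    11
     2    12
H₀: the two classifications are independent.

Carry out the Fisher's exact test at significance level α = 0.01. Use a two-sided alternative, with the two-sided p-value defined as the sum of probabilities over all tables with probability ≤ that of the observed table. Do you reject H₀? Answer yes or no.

reject H₀: no

Margins: r₁=18, r₂=14, c₁=9, c₂=23, n=32
p_obs = C(18,7)·C(14,2)/C(32,9); sum pmf over tables with pmf ≤ p_obs
p-value (two-sided) = 0.23491
At α=0.01: p ≥ α → fail to reject H₀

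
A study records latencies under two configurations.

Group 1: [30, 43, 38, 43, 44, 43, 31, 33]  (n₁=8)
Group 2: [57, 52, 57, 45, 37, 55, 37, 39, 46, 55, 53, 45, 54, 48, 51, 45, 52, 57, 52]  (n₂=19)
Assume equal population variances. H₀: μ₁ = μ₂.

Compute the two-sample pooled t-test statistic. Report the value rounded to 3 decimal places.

x̄₁=38.125, s₁=5.963, n₁=8
x̄₂=49.316, s₂=6.583, n₂=19
s_p² = [7·5.963² + 18·6.583²]/25 = 41.1592
SE = √(s_p²·(1/8+1/19)) = 2.7039
t = (38.125−49.316)/2.7039 = -4.1387
df = 25

test statistic = -4.139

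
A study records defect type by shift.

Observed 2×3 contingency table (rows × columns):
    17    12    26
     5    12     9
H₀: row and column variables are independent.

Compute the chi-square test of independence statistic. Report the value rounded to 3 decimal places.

Row totals [55, 26], col totals [22, 24, 35], n=81
χ² = (17−14.94)²/14.94 + (12−16.30)²/16.30 + (26−23.77)²/23.77 + (5−7.06)²/7.06 + (12−7.70)²/7.70 + (9−11.23)²/11.23 = 5.0697
df = 2

test statistic = 5.070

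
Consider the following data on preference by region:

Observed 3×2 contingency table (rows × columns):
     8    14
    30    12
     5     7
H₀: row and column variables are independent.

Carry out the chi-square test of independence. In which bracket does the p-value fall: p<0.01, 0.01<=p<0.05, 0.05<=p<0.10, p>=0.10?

p-value bracket: 0.01<=p<0.05

Row totals [22, 42, 12], col totals [43, 33], n=76
χ² = (8−12.45)²/12.45 + (14−9.55)²/9.55 + (30−23.76)²/23.76 + (12−18.24)²/18.24 + (5−6.79)²/6.79 + (7−5.21)²/5.21 = 8.5156
df = 2
p-value (upper-tail) = 0.01415
→ bracket: 0.01<=p<0.05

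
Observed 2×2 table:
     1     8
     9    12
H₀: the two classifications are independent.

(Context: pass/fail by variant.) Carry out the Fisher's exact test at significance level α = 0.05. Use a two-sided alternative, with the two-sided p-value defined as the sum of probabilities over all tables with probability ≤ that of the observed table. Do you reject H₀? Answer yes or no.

reject H₀: no

Margins: r₁=9, r₂=21, c₁=10, c₂=20, n=30
p_obs = C(9,1)·C(21,9)/C(30,10); sum pmf over tables with pmf ≤ p_obs
p-value (two-sided) = 0.20351
At α=0.05: p ≥ α → fail to reject H₀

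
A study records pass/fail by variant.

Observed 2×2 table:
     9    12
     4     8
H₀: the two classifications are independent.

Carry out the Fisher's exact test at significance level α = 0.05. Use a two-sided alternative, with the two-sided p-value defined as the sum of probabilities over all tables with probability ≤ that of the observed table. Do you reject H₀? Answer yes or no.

Margins: r₁=21, r₂=12, c₁=13, c₂=20, n=33
p_obs = C(21,9)·C(12,4)/C(33,13); sum pmf over tables with pmf ≤ p_obs
p-value (two-sided) = 0.71882
At α=0.05: p ≥ α → fail to reject H₀

reject H₀: no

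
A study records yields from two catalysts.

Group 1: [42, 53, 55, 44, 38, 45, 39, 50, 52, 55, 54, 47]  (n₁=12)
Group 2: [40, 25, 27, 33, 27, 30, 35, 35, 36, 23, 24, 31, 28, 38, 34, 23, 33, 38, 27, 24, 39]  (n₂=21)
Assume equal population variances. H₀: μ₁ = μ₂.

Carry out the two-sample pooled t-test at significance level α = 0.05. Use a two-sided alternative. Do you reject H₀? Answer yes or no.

reject H₀: yes

x̄₁=47.833, s₁=6.191, n₁=12
x̄₂=30.952, s₂=5.643, n₂=21
s_p² = [11·6.191² + 20·5.643²]/31 = 34.1490
SE = √(s_p²·(1/12+1/21)) = 2.1147
t = (47.833−30.952)/2.1147 = 7.9827
df = 31
p-value (two-sided) = 0.00000
At α=0.05: p < α → reject H₀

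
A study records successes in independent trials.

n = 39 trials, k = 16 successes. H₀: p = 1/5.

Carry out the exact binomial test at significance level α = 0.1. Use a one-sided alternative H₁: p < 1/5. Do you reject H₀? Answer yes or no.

Exact binomial: n=39, k=16, p₀=1/5=0.2000
P(X≤16) from Σ C(n,i)·p₀^i·(1−p₀)^(n−i)
p-value (one-sided, H₁ less) = 0.99930
At α=0.1: p ≥ α → fail to reject H₀

reject H₀: no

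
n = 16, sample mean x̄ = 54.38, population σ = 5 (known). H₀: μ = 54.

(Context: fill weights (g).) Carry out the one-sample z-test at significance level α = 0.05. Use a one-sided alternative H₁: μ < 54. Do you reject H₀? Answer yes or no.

reject H₀: no

SE = σ/√n = 5/√16 = 1.2500
z = (x̄−μ₀)/SE = (54.38−54)/1.2500 = 0.3040
p-value (one-sided, H₁ less) = 0.61944
At α=0.05: p ≥ α → fail to reject H₀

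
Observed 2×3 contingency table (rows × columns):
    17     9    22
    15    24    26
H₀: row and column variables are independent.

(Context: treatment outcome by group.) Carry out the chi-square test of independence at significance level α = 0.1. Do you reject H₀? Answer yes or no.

Row totals [48, 65], col totals [32, 33, 48], n=113
χ² = (17−13.59)²/13.59 + (9−14.02)²/14.02 + (22−20.39)²/20.39 + (15−18.41)²/18.41 + (24−18.98)²/18.98 + (26−27.61)²/27.61 = 4.8283
df = 2
p-value (upper-tail) = 0.08944
At α=0.1: p < α → reject H₀

reject H₀: yes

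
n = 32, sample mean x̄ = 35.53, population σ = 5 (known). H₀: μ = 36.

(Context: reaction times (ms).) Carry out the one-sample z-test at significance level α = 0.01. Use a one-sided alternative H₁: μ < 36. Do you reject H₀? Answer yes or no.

SE = σ/√n = 5/√32 = 0.8839
z = (x̄−μ₀)/SE = (35.53−36)/0.8839 = -0.5317
p-value (one-sided, H₁ less) = 0.29745
At α=0.01: p ≥ α → fail to reject H₀

reject H₀: no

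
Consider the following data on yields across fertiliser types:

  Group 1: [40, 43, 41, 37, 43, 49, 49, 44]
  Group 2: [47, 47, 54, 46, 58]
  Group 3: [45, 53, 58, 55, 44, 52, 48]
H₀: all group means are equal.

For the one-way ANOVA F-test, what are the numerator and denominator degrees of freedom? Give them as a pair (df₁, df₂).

degrees of freedom = [2, 17]

k = 3 groups, N = 20 total
df = (k−1, N−k) = (3−1, 20−3) = (2, 17)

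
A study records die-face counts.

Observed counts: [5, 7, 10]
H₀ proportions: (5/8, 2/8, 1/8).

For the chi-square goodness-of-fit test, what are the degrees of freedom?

degrees of freedom = 2

df = k − 1 = 3 − 1 = 2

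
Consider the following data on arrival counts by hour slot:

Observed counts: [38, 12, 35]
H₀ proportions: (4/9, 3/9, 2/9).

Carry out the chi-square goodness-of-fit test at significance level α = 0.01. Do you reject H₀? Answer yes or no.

reject H₀: yes

n = 85; E_i = n·p_i = [37.78, 28.33, 18.89]
χ² = (38−37.78)²/37.78 + (12−28.33)²/28.33 + (35−18.89)²/18.89 = 23.1588
df = 2
p-value (upper-tail) = 0.00001
At α=0.01: p < α → reject H₀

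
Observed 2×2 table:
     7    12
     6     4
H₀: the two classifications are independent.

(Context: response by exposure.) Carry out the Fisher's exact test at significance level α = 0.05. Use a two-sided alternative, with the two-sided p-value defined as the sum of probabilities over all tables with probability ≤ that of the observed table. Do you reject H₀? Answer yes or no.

Margins: r₁=19, r₂=10, c₁=13, c₂=16, n=29
p_obs = C(19,7)·C(10,6)/C(29,13); sum pmf over tables with pmf ≤ p_obs
p-value (two-sided) = 0.27014
At α=0.05: p ≥ α → fail to reject H₀

reject H₀: no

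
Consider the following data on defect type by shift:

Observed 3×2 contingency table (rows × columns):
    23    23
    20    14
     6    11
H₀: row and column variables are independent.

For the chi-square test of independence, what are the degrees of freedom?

degrees of freedom = 2

df = (r−1)(c−1) = (3−1)·(2−1) = 2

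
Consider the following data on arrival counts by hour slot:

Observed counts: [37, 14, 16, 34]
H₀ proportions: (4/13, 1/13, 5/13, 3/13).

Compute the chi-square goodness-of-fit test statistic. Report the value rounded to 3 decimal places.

test statistic = 24.467

n = 101; E_i = n·p_i = [31.08, 7.77, 38.85, 23.31]
χ² = (37−31.08)²/31.08 + (14−7.77)²/7.77 + (16−38.85)²/38.85 + (34−23.31)²/23.31 = 24.4672
df = 3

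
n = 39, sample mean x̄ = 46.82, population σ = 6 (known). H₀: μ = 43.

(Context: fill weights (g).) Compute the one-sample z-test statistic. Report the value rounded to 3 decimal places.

test statistic = 3.976

SE = σ/√n = 6/√39 = 0.9608
z = (x̄−μ₀)/SE = (46.82−43)/0.9608 = 3.9760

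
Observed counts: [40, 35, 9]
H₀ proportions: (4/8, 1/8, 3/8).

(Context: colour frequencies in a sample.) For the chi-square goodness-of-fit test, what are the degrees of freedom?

degrees of freedom = 2

df = k − 1 = 3 − 1 = 2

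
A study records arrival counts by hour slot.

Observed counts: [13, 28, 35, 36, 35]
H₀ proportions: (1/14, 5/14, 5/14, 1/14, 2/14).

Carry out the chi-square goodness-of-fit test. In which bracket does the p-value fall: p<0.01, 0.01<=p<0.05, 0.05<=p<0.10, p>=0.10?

n = 147; E_i = n·p_i = [10.50, 52.50, 52.50, 10.50, 21.00]
χ² = (13−10.50)²/10.50 + (28−52.50)²/52.50 + (35−52.50)²/52.50 + (36−10.50)²/10.50 + (35−21.00)²/21.00 = 89.1238
df = 4
p-value (upper-tail) = 0.00000
→ bracket: p<0.01

p-value bracket: p<0.01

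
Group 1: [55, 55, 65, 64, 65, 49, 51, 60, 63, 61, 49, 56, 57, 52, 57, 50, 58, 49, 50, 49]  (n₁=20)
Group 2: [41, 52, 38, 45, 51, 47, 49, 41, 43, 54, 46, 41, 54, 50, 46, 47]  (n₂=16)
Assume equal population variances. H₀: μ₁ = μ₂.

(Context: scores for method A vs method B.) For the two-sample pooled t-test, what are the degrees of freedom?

df = n₁ + n₂ − 2 = 20 + 16 − 2 = 34

degrees of freedom = 34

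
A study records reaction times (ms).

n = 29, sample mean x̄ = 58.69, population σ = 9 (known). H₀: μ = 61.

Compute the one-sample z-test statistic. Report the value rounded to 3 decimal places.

test statistic = -1.382

SE = σ/√n = 9/√29 = 1.6713
z = (x̄−μ₀)/SE = (58.69−61)/1.6713 = -1.3822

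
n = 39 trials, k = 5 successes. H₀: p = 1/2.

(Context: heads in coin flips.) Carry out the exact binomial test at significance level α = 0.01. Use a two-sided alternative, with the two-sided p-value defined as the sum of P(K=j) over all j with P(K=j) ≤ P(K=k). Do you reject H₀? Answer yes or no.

Exact binomial: n=39, k=5, p₀=1/2=0.5000
P(X=j) = C(n,j)·p₀^j·(1−p₀)^(n−j); p = Σ P(X=j) over j with P(X=j) ≤ P(X=5)
p-value (two-sided) = 0.00000
At α=0.01: p < α → reject H₀

reject H₀: yes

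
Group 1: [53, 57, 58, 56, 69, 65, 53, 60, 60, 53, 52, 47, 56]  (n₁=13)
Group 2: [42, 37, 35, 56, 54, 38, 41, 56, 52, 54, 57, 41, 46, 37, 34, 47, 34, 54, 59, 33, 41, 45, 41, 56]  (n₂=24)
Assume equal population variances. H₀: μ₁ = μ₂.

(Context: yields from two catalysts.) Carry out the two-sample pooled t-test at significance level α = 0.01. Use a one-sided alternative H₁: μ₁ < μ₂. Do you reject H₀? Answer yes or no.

reject H₀: no

x̄₁=56.846, s₁=5.786, n₁=13
x̄₂=45.417, s₂=8.677, n₂=24
s_p² = [12·5.786² + 23·8.677²]/35 = 60.9579
SE = √(s_p²·(1/13+1/24)) = 2.6887
t = (56.846−45.417)/2.6887 = 4.2510
df = 35
p-value (one-sided, H₁ less) = 0.99992
At α=0.01: p ≥ α → fail to reject H₀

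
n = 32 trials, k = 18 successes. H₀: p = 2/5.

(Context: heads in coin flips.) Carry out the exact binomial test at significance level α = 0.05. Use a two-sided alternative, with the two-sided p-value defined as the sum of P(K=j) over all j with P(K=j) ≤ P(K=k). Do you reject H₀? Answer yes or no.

reject H₀: no

Exact binomial: n=32, k=18, p₀=2/5=0.4000
P(X=j) = C(n,j)·p₀^j·(1−p₀)^(n−j); p = Σ P(X=j) over j with P(X=j) ≤ P(X=18)
p-value (two-sided) = 0.07109
At α=0.05: p ≥ α → fail to reject H₀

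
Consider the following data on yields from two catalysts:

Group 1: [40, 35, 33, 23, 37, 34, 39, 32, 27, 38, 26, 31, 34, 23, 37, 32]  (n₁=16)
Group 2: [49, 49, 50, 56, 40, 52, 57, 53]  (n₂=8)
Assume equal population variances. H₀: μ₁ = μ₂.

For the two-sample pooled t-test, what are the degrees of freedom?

degrees of freedom = 22

df = n₁ + n₂ − 2 = 16 + 8 − 2 = 22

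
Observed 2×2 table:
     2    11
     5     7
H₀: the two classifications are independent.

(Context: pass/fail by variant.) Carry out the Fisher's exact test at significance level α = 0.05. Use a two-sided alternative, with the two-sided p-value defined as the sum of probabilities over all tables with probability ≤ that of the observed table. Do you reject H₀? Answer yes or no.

Margins: r₁=13, r₂=12, c₁=7, c₂=18, n=25
p_obs = C(13,2)·C(12,5)/C(25,7); sum pmf over tables with pmf ≤ p_obs
p-value (two-sided) = 0.20156
At α=0.05: p ≥ α → fail to reject H₀

reject H₀: no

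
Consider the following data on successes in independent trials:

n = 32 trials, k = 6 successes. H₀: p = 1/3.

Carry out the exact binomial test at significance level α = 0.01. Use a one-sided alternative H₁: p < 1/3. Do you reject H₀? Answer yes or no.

reject H₀: no

Exact binomial: n=32, k=6, p₀=1/3=0.3333
P(X≤6) from Σ C(n,i)·p₀^i·(1−p₀)^(n−i)
p-value (one-sided, H₁ less) = 0.05438
At α=0.01: p ≥ α → fail to reject H₀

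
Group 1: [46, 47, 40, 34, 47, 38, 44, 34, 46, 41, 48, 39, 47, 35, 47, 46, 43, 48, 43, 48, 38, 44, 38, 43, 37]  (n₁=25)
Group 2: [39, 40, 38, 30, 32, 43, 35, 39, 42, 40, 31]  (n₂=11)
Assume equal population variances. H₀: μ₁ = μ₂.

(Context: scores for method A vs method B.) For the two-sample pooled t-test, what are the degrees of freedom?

degrees of freedom = 34

df = n₁ + n₂ − 2 = 25 + 11 − 2 = 34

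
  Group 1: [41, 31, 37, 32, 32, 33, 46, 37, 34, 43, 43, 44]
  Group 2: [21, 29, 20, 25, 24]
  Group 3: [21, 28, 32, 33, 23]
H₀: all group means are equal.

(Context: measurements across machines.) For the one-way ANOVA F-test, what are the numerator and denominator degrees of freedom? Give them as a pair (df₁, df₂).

degrees of freedom = [2, 19]

k = 3 groups, N = 22 total
df = (k−1, N−k) = (3−1, 22−3) = (2, 19)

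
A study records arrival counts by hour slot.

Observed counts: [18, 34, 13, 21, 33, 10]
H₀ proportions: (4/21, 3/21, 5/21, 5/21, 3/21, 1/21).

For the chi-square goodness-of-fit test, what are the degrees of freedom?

degrees of freedom = 5

df = k − 1 = 6 − 1 = 5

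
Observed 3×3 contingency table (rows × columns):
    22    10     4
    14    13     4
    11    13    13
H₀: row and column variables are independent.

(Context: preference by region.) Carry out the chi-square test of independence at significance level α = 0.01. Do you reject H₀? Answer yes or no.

reject H₀: no

Row totals [36, 31, 37], col totals [47, 36, 21], n=104
χ² = (22−16.27)²/16.27 + (10−12.46)²/12.46 + (4−7.27)²/7.27 + (14−14.01)²/14.01 + (13−10.73)²/10.73 + (4−6.26)²/6.26 + (11−16.72)²/16.72 + (13−12.81)²/12.81 + (13−7.47)²/7.47 = 11.3226
df = 4
p-value (upper-tail) = 0.02317
At α=0.01: p ≥ α → fail to reject H₀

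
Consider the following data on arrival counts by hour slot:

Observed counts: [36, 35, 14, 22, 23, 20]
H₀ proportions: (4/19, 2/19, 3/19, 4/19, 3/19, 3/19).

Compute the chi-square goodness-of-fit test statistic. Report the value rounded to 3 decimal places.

n = 150; E_i = n·p_i = [31.58, 15.79, 23.68, 31.58, 23.68, 23.68]
χ² = (36−31.58)²/31.58 + (35−15.79)²/15.79 + (14−23.68)²/23.68 + (22−31.58)²/31.58 + (23−23.68)²/23.68 + (20−23.68)²/23.68 = 31.4500
df = 5

test statistic = 31.450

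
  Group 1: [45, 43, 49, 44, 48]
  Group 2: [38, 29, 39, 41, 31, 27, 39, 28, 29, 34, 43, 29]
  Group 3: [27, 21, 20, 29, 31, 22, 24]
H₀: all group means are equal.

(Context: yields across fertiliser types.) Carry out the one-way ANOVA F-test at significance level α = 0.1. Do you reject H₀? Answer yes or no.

reject H₀: yes

Group means [45.80, 33.92, 24.86], grand mean 33.750
SSB = Σnᵢ(x̄ᵢ−x̄)² = 1279.926; SSW = ΣΣ(x−x̄ᵢ)² = 498.574
MSB = 1279.926/2 = 639.9631; MSW = 498.574/21 = 23.7416
F = MSB/MSW = 26.9553
df = (2, 21)
p-value (upper-tail) = 0.00000
At α=0.1: p < α → reject H₀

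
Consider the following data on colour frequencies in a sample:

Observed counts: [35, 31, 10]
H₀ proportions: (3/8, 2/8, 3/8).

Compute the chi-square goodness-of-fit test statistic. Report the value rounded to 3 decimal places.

test statistic = 21.070

n = 76; E_i = n·p_i = [28.50, 19.00, 28.50]
χ² = (35−28.50)²/28.50 + (31−19.00)²/19.00 + (10−28.50)²/28.50 = 21.0702
df = 2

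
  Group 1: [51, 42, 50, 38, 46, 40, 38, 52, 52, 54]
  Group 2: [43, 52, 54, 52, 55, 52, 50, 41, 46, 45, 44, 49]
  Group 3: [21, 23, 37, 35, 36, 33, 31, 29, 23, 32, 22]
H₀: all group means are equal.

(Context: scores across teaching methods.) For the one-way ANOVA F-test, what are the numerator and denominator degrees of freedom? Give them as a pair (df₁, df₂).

degrees of freedom = [2, 30]

k = 3 groups, N = 33 total
df = (k−1, N−k) = (3−1, 33−3) = (2, 30)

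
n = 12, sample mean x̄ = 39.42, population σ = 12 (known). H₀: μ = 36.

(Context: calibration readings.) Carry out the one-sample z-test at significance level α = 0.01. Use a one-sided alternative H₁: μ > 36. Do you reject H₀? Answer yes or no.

SE = σ/√n = 12/√12 = 3.4641
z = (x̄−μ₀)/SE = (39.42−36)/3.4641 = 0.9873
p-value (one-sided, H₁ greater) = 0.16176
At α=0.01: p ≥ α → fail to reject H₀

reject H₀: no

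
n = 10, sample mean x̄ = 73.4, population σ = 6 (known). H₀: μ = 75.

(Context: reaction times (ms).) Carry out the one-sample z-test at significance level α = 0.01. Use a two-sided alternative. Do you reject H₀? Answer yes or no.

reject H₀: no

SE = σ/√n = 6/√10 = 1.8974
z = (x̄−μ₀)/SE = (73.4−75)/1.8974 = -0.8433
p-value (two-sided) = 0.39908
At α=0.01: p ≥ α → fail to reject H₀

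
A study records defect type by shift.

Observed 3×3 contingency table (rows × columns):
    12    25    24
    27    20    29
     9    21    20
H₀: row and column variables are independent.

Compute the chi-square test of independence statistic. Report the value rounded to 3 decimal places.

Row totals [61, 76, 50], col totals [48, 66, 73], n=187
χ² = (12−15.66)²/15.66 + (25−21.53)²/21.53 + (24−23.81)²/23.81 + (27−19.51)²/19.51 + (20−26.82)²/26.82 + (29−29.67)²/29.67 + (9−12.83)²/12.83 + (21−17.65)²/17.65 + (20−19.52)²/19.52 = 7.8379
df = 4

test statistic = 7.838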